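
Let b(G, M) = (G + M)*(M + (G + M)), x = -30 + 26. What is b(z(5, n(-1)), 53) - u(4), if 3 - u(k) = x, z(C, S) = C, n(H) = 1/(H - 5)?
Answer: 6431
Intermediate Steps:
n(H) = 1/(-5 + H)
x = -4
b(G, M) = (G + M)*(G + 2*M)
u(k) = 7 (u(k) = 3 - 1*(-4) = 3 + 4 = 7)
b(z(5, n(-1)), 53) - u(4) = (5² + 2*53² + 3*5*53) - 1*7 = (25 + 2*2809 + 795) - 7 = (25 + 5618 + 795) - 7 = 6438 - 7 = 6431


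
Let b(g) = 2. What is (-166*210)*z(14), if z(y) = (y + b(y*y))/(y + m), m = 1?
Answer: -37184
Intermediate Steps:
z(y) = (2 + y)/(1 + y) (z(y) = (y + 2)/(y + 1) = (2 + y)/(1 + y))
(-166*210)*z(14) = (-166*210)*((2 + 14)/(1 + 14)) = -34860*16/15 = -37184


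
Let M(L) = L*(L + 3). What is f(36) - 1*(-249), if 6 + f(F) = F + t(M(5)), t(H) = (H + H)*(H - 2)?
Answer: 3319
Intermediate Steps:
M(L) = L*(3 + L)
t(H) = 2*H*(-2 + H) (t(H) = (2*H)*(-2 + H) = 2*H*(-2 + H))
f(F) = 3034 + F (f(F) = -6 + (F + 2*(5*(3 + 5))*(-2 + 5*(3 + 5))) = -6 + (F + 2*(5*8)*(-2 + 5*8)) = -6 + (F + 2*40*(-2 + 40)) = -6 + (F + 2*40*38) = -6 + (F + 3040) = -6 + (3040 + F) = 3034 + F)
f(36) - 1*(-249) = (3034 + 36) - 1*(-249) = 3070 + 249 = 3319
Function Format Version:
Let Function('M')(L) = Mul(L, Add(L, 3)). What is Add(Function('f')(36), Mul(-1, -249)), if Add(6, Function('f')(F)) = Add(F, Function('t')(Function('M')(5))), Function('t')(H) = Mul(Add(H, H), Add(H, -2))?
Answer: 3319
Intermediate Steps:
Function('M')(L) = Mul(L, Add(3, L))
Function('t')(H) = Mul(2, H, Add(-2, H)) (Function('t')(H) = Mul(Mul(2, H), Add(-2, H)) = Mul(2, H, Add(-2, H)))
Function('f')(F) = Add(3034, F) (Function('f')(F) = Add(-6, Add(F, Mul(2, Mul(5, Add(3, 5)), Add(-2, Mul(5, Add(3, 5)))))) = Add(-6, Add(F, Mul(2, Mul(5, 8), Add(-2, Mul(5, 8))))) = Add(-6, Add(F, Mul(2, 40, Add(-2, 40)))) = Add(-6, Add(F, Mul(2, 40, 38))) = Add(-6, Add(F, 3040)) = Add(-6, Add(3040, F)) = Add(3034, F))
Add(Function('f')(36), Mul(-1, -249)) = Add(Add(3034, 36), Mul(-1, -249)) = Add(3070, 249) = 3319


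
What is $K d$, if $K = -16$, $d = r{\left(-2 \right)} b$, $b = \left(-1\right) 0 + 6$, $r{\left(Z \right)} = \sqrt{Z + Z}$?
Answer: $- 192 i \approx - 192.0 i$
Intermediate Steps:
$r{\left(Z \right)} = \sqrt{2} \sqrt{Z}$ ($r{\left(Z \right)} = \sqrt{2 Z} = \sqrt{2} \sqrt{Z}$)
$b = 6$ ($b = 0 + 6 = 6$)
$d = 12 i$ ($d = \sqrt{2} \sqrt{-2} \cdot 6 = \sqrt{2} i \sqrt{2} \cdot 6 = 2 i 6 = 12 i \approx 12.0 i$)
$K d = - 16 \cdot 12 i = - 192 i$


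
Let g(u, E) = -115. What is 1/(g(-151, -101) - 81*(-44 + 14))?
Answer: 1/2315 ≈ 0.00043197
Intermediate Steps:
1/(g(-151, -101) - 81*(-44 + 14)) = 1/(-115 - 81*(-44 + 14)) = 1/(-115 - 81*(-30)) = 1/(-115 + 2430) = 1/2315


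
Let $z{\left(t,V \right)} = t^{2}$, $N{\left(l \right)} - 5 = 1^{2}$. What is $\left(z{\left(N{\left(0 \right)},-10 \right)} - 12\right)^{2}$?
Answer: $576$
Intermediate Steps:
$N{\left(l \right)} = 6$ ($N{\left(l \right)} = 5 + 1^{2} = 5 + 1 = 6$)
$\left(z{\left(N{\left(0 \right)},-10 \right)} - 12\right)^{2} = \left(6^{2} - 12\right)^{2} = \left(36 - 12\right)^{2} = 24^{2} = 576$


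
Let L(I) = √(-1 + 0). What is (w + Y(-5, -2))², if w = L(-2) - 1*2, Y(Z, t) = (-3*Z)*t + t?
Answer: (34 - I)² ≈ 1155.0 - 68.0*I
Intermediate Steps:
L(I) = I (L(I) = √(-1) = I)
Y(Z, t) = t - 3*Z*t (Y(Z, t) = -3*Z*t + t = t - 3*Z*t)
w = -2 + I (w = I - 1*2 = I - 2 = -2 + I ≈ -2.0 + 1.0*I)
(w + Y(-5, -2))² = ((-2 + I) - 2*(1 - 3*(-5)))² = ((-2 + I) - 2*(1 + 15))² = ((-2 + I) - 2*16)² = ((-2 + I) - 32)² = (-34 + I)²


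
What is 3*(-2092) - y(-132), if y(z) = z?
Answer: -6144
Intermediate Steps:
3*(-2092) - y(-132) = 3*(-2092) - 1*(-132) = -6276 + 132 = -6144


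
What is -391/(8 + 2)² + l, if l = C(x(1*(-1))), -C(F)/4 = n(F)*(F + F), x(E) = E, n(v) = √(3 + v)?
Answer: -391/100 + 8*√2 ≈ 7.4037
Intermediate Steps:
C(F) = -8*F*√(3 + F) (C(F) = -4*√(3 + F)*(F + F) = -4*√(3 + F)*2*F = -8*F*√(3 + F))
l = 8*√2 (l = -8*1*(-1)*√(3 + 1*(-1)) = -8*(-1)*√(3 - 1) = -8*(-1)*√2 = 8*√2 ≈ 11.314)
-391/(8 + 2)² + l = -391/(8 + 2)² + 8*√2 = -391/(10²) + 8*√2 = -391/100 + 8*√2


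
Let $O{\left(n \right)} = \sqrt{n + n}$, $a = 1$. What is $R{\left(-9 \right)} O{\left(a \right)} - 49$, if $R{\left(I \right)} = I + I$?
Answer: $-49 - 18 \sqrt{2} \approx -74.456$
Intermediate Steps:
$R{\left(I \right)} = 2 I$
$O{\left(n \right)} = \sqrt{2} \sqrt{n}$ ($O{\left(n \right)} = \sqrt{2 n} = \sqrt{2} \sqrt{n}$)
$R{\left(-9 \right)} O{\left(a \right)} - 49 = 2 \left(-9\right) \sqrt{2} \sqrt{1} - 49 = - 18 \sqrt{2} \cdot 1 - 49 = - 18 \sqrt{2} - 49 = -49 - 18 \sqrt{2}$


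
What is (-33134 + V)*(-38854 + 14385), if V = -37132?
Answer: 1719338754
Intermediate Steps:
(-33134 + V)*(-38854 + 14385) = (-33134 - 37132)*(-38854 + 14385) = -70266*(-24469) = 1719338754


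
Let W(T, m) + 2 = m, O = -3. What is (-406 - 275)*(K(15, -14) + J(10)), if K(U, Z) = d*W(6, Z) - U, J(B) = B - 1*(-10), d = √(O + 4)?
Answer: 7491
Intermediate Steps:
W(T, m) = -2 + m
d = 1 (d = √(-3 + 4) = √1 = 1)
J(B) = 10 + B (J(B) = B + 10 = 10 + B)
K(U, Z) = -2 + Z - U (K(U, Z) = 1*(-2 + Z) - U = (-2 + Z) - U = -2 + Z - U)
(-406 - 275)*(K(15, -14) + J(10)) = (-406 - 275)*((-2 - 14 - 1*15) + (10 + 10)) = -681*((-2 - 14 - 15) + 20) = -681*(-31 + 20) = -681*(-11) = 7491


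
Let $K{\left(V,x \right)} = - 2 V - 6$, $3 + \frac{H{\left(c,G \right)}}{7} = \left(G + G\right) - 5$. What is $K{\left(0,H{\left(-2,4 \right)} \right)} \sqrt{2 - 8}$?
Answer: $- 6 i \sqrt{6} \approx - 14.697 i$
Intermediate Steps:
$H{\left(c,G \right)} = -56 + 14 G$ ($H{\left(c,G \right)} = -21 + 7 \left(\left(G + G\right) - 5\right) = -21 + 7 \left(2 G - 5\right) = -21 + 7 \left(-5 + 2 G\right) = -21 + \left(-35 + 14 G\right) = -56 + 14 G$)
$K{\left(V,x \right)} = -6 - 2 V$ ($K{\left(V,x \right)} = - 2 V - 6 = -6 - 2 V$)
$K{\left(0,H{\left(-2,4 \right)} \right)} \sqrt{2 - 8} = \left(-6 - 0\right) \sqrt{2 - 8} = \left(-6 + 0\right) \sqrt{-6} = - 6 i \sqrt{6}$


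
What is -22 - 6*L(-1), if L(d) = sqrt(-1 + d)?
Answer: -22 - 6*I*sqrt(2) ≈ -22.0 - 8.4853*I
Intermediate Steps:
-22 - 6*L(-1) = -22 - 6*sqrt(-1 - 1) = -22 - 6*I*sqrt(2)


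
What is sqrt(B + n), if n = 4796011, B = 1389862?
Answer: sqrt(6185873) ≈ 2487.1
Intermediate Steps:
sqrt(B + n) = sqrt(1389862 + 4796011) = sqrt(6185873)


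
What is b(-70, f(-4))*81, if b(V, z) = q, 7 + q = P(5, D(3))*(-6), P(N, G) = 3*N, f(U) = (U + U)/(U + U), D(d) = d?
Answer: -7857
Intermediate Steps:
f(U) = 1 (f(U) = (2*U)/((2*U)) = (2*U)*(1/(2*U)) = 1)
q = -97 (q = -7 + (3*5)*(-6) = -7 + 15*(-6) = -7 - 90 = -97)
b(V, z) = -97
b(-70, f(-4))*81 = -97*81 = -7857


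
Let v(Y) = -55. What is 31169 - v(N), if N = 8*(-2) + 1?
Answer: 31224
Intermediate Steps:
N = -15 (N = -16 + 1 = -15)
31169 - v(N) = 31169 - 1*(-55) = 31169 + 55 = 31224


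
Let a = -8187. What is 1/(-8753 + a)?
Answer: -1/16940 ≈ -5.9032e-5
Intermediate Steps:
1/(-8753 + a) = 1/(-8753 - 8187) = 1/(-16940) = -1/16940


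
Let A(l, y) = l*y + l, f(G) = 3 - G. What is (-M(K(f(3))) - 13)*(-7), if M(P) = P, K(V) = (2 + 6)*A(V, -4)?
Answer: 91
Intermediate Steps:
A(l, y) = l + l*y
K(V) = -24*V (K(V) = (2 + 6)*(V*(1 - 4)) = 8*(V*(-3)) = 8*(-3*V) = -24*V)
(-M(K(f(3))) - 13)*(-7) = (-(-24)*(3 - 1*3) - 13)*(-7) = (-(-24)*(3 - 3) - 13)*(-7) = (-(-24)*0 - 13)*(-7) = (-1*0 - 13)*(-7) = (0 - 13)*(-7) = -13*(-7) = 91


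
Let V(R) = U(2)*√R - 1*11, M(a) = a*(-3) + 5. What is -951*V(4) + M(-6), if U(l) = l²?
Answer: 2876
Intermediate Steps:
M(a) = 5 - 3*a (M(a) = -3*a + 5 = 5 - 3*a)
V(R) = -11 + 4*√R (V(R) = 2²*√R - 1*11 = 4*√R - 11 = -11 + 4*√R)
-951*V(4) + M(-6) = -951*(-11 + 4*√4) + (5 - 3*(-6)) = -951*(-11 + 4*2) + (5 + 18) = -951*(-11 + 8) + 23 = -951*(-3) + 23 = 2853 + 23 = 2876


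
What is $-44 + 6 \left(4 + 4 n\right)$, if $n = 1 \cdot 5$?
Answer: $100$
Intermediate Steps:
$n = 5$
$-44 + 6 \left(4 + 4 n\right) = -44 + 6 \left(4 + 4 \cdot 5\right) = -44 + 6 \left(4 + 20\right) = -44 + 6 \cdot 24 = -44 + 144 = 100$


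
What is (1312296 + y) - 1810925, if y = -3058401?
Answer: -3557030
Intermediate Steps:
(1312296 + y) - 1810925 = (1312296 - 3058401) - 1810925 = -1746105 - 1810925 = -3557030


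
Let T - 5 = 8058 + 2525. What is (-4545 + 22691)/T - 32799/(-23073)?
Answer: 127659745/40716154 ≈ 3.1354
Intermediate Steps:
T = 10588 (T = 5 + (8058 + 2525) = 5 + 10583 = 10588)
(-4545 + 22691)/T - 32799/(-23073) = (-4545 + 22691)/10588 - 32799/(-23073) = 18146*(1/10588) - 32799*(-1/23073) = 9073/5294 + 10933/7691 = 127659745/40716154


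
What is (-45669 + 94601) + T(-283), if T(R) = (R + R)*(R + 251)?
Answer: 67044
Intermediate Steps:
T(R) = 2*R*(251 + R) (T(R) = (2*R)*(251 + R) = 2*R*(251 + R))
(-45669 + 94601) + T(-283) = (-45669 + 94601) + 2*(-283)*(251 - 283) = 48932 + 2*(-283)*(-32) = 48932 + 18112 = 67044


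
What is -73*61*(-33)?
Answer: 146949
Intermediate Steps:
-73*61*(-33) = -4453*(-33) = 146949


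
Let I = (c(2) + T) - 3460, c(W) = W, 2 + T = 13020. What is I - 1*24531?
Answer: -14971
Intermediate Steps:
T = 13018 (T = -2 + 13020 = 13018)
I = 9560 (I = (2 + 13018) - 3460 = 13020 - 3460 = 9560)
I - 1*24531 = 9560 - 1*24531 = 9560 - 24531 = -14971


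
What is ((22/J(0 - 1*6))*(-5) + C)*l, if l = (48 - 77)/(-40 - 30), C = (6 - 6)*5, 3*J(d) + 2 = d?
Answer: 957/56 ≈ 17.089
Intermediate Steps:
J(d) = -⅔ + d/3
C = 0 (C = 0*5 = 0)
l = 29/70 (l = -29/(-70) = -29*(-1/70) = 29/70 ≈ 0.41429)
((22/J(0 - 1*6))*(-5) + C)*l = ((22/(-⅔ + (0 - 1*6)/3))*(-5) + 0)*(29/70) = ((22/(-⅔ + (0 - 6)/3))*(-5) + 0)*(29/70) = ((22/(-⅔ + (⅓)*(-6)))*(-5) + 0)*(29/70) = ((22/(-⅔ - 2))*(-5) + 0)*(29/70) = ((22/(-8/3))*(-5) + 0)*(29/70) = ((22*(-3/8))*(-5) + 0)*(29/70) = (-33/4*(-5) + 0)*(29/70) = (165/4 + 0)*(29/70) = (165/4)*(29/70) = 957/56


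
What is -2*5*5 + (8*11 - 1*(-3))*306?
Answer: 27796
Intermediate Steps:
-2*5*5 + (8*11 - 1*(-3))*306 = -10*5 + (88 + 3)*306 = -50 + 91*306 = -50 + 27846 = 27796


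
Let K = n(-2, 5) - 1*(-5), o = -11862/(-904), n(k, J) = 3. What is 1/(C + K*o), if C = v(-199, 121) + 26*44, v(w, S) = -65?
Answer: 113/133789 ≈ 0.00084461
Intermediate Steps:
o = 5931/452 (o = -11862*(-1/904) = 5931/452 ≈ 13.122)
K = 8 (K = 3 - 1*(-5) = 3 + 5 = 8)
C = 1079 (C = -65 + 26*44 = -65 + 1144 = 1079)
1/(C + K*o) = 1/(1079 + 8*(5931/452)) = 1/(1079 + 11862/113) = 1/(133789/113) = 113/133789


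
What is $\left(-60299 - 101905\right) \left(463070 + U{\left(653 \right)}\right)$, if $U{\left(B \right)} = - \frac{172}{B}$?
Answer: $- \frac{49047981601752}{653} \approx -7.5112 \cdot 10^{10}$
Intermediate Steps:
$\left(-60299 - 101905\right) \left(463070 + U{\left(653 \right)}\right) = \left(-60299 - 101905\right) \left(463070 - \frac{172}{653}\right) = - 162204 \left(463070 - \frac{172}{653}\right) = \left(-162204\right) \frac{302384538}{653} = - \frac{49047981601752}{653}$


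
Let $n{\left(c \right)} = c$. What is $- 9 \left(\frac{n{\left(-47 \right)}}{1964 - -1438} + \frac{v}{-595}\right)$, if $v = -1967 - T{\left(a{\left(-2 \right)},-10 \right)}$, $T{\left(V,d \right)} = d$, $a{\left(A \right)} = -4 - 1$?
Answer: $- \frac{135301}{4590} \approx -29.477$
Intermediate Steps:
$a{\left(A \right)} = -5$ ($a{\left(A \right)} = -4 - 1 = -5$)
$v = -1957$ ($v = -1967 - -10 = -1967 + 10 = -1957$)
$- 9 \left(\frac{n{\left(-47 \right)}}{1964 - -1438} + \frac{v}{-595}\right) = - 9 \left(- \frac{47}{1964 - -1438} - \frac{1957}{-595}\right) = - 9 \left(- \frac{47}{1964 + 1438} - - \frac{1957}{595}\right) = - 9 \left(- \frac{47}{3402} + \frac{1957}{595}\right) = \left(-9\right) \frac{135301}{41310} = - \frac{135301}{4590}$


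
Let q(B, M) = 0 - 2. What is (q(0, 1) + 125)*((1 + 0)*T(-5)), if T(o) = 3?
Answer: 369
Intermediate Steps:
q(B, M) = -2
(q(0, 1) + 125)*((1 + 0)*T(-5)) = (-2 + 125)*((1 + 0)*3) = 123*(1*3) = 123*3 = 369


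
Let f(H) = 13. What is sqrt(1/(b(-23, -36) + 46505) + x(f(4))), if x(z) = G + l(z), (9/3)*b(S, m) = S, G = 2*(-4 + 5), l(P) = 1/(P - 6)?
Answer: 3*sqrt(56753122279)/488222 ≈ 1.4639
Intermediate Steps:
l(P) = 1/(-6 + P)
G = 2 (G = 2*1 = 2)
b(S, m) = S/3
x(z) = 2 + 1/(-6 + z)
sqrt(1/(b(-23, -36) + 46505) + x(f(4))) = sqrt(1/((1/3)*(-23) + 46505) + (-11 + 2*13)/(-6 + 13)) = sqrt(1/(-23/3 + 46505) + (-11 + 26)/7) = sqrt(1/(139492/3) + (1/7)*15) = sqrt(3/139492 + 15/7) = sqrt(2092401/976444) = 3*sqrt(56753122279)/488222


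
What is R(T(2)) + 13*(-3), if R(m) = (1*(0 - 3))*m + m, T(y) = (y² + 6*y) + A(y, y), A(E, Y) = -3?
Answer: -65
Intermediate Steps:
T(y) = -3 + y² + 6*y (T(y) = (y² + 6*y) - 3 = -3 + y² + 6*y)
R(m) = -2*m (R(m) = (1*(-3))*m + m = -3*m + m = -2*m)
R(T(2)) + 13*(-3) = -2*(-3 + 2² + 6*2) + 13*(-3) = -2*(-3 + 4 + 12) - 39 = -2*13 - 39 = -26 - 39 = -65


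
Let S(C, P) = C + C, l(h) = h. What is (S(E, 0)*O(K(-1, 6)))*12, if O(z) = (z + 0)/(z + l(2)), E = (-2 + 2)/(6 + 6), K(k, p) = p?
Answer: 0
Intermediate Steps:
E = 0 (E = 0/12 = 0*(1/12) = 0)
S(C, P) = 2*C
O(z) = z/(2 + z) (O(z) = (z + 0)/(z + 2) = z/(2 + z))
(S(E, 0)*O(K(-1, 6)))*12 = ((2*0)*(6/(2 + 6)))*12 = (0*(6/8))*12 = (0*(6*(⅛)))*12 = (0*(¾))*12 = 0*12 = 0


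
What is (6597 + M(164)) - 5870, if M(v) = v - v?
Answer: 727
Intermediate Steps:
M(v) = 0
(6597 + M(164)) - 5870 = (6597 + 0) - 5870 = 6597 - 5870 = 727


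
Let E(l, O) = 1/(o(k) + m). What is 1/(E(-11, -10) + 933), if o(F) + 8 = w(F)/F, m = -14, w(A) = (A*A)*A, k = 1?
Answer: 21/19592 ≈ 0.0010719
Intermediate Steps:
w(A) = A³ (w(A) = A²*A = A³)
o(F) = -8 + F² (o(F) = -8 + F³/F = -8 + F²)
E(l, O) = -1/21 (E(l, O) = 1/((-8 + 1²) - 14) = 1/((-8 + 1) - 14) = 1/(-7 - 14) = 1/(-21) = -1/21)
1/(E(-11, -10) + 933) = 1/(-1/21 + 933) = 1/(19592/21) = 21/19592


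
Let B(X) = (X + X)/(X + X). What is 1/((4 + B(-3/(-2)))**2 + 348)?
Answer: 1/373 ≈ 0.0026810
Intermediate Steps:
B(X) = 1 (B(X) = (2*X)/((2*X)) = (2*X)*(1/(2*X)) = 1)
1/((4 + B(-3/(-2)))**2 + 348) = 1/((4 + 1)**2 + 348) = 1/(5**2 + 348) = 1/(25 + 348) = 1/373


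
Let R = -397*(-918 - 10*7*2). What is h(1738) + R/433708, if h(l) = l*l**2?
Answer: 1138457319860301/216854 ≈ 5.2499e+9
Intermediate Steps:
R = 420026 (R = -397*(-918 - 70*2) = -397*(-918 - 140) = -397*(-1058) = 420026)
h(l) = l**3
h(1738) + R/433708 = 1738**3 + 420026/433708 = 5249879272 + 420026*(1/433708) = 5249879272 + 210013/216854 = 1138457319860301/216854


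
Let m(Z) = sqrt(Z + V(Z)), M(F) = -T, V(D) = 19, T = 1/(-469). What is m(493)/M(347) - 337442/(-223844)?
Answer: 168721/111922 + 7504*sqrt(2) ≈ 10614.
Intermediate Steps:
T = -1/469 ≈ -0.0021322
M(F) = 1/469 (M(F) = -1*(-1/469) = 1/469)
m(Z) = sqrt(19 + Z) (m(Z) = sqrt(Z + 19) = sqrt(19 + Z))
m(493)/M(347) - 337442/(-223844) = sqrt(19 + 493)/(1/469) - 337442/(-223844) = sqrt(512)*469 - 337442*(-1/223844) = (16*sqrt(2))*469 + 168721/111922 = 7504*sqrt(2) + 168721/111922 = 168721/111922 + 7504*sqrt(2)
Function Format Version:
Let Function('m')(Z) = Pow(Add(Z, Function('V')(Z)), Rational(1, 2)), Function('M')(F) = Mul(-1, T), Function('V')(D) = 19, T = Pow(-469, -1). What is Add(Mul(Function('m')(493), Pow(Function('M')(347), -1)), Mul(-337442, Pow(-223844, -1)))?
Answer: Add(Rational(168721, 111922), Mul(7504, Pow(2, Rational(1, 2)))) ≈ 10614.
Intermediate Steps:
T = Rational(-1, 469) ≈ -0.0021322
Function('M')(F) = Rational(1, 469) (Function('M')(F) = Mul(-1, Rational(-1, 469)) = Rational(1, 469))
Function('m')(Z) = Pow(Add(19, Z), Rational(1, 2)) (Function('m')(Z) = Pow(Add(Z, 19), Rational(1, 2)) = Pow(Add(19, Z), Rational(1, 2)))
Add(Mul(Function('m')(493), Pow(Function('M')(347), -1)), Mul(-337442, Pow(-223844, -1))) = Add(Mul(Pow(Add(19, 493), Rational(1, 2)), Pow(Rational(1, 469), -1)), Mul(-337442, Pow(-223844, -1))) = Add(Mul(Pow(512, Rational(1, 2)), 469), Mul(-337442, Rational(-1, 223844))) = Add(Mul(Mul(16, Pow(2, Rational(1, 2))), 469), Rational(168721, 111922)) = Add(Mul(7504, Pow(2, Rational(1, 2))), Rational(168721, 111922)) = Add(Rational(168721, 111922), Mul(7504, Pow(2, Rational(1, 2))))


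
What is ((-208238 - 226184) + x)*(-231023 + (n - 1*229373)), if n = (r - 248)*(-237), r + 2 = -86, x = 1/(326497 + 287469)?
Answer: 50778751322672682/306983 ≈ 1.6541e+11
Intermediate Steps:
x = 1/613966 ≈ 1.6288e-6
r = -88 (r = -2 - 86 = -88)
n = 79632 (n = (-88 - 248)*(-237) = -336*(-237) = 79632)
((-208238 - 226184) + x)*(-231023 + (n - 1*229373)) = ((-208238 - 226184) + 1/613966)*(-231023 + (79632 - 1*229373)) = (-434422 + 1/613966)*(-231023 + (79632 - 229373)) = -266720337651*(-231023 - 149741)/613966 = -266720337651/613966*(-380764) = 50778751322672682/306983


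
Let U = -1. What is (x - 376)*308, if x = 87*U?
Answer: -142604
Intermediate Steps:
x = -87 (x = 87*(-1) = -87)
(x - 376)*308 = (-87 - 376)*308 = -463*308 = -142604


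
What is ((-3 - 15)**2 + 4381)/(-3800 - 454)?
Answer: -4705/4254 ≈ -1.1060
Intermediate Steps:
((-3 - 15)**2 + 4381)/(-3800 - 454) = ((-18)**2 + 4381)/(-4254) = (324 + 4381)*(-1/4254) = 4705*(-1/4254) = -4705/4254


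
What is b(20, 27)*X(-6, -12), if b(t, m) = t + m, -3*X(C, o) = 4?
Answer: -188/3 ≈ -62.667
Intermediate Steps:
X(C, o) = -4/3 (X(C, o) = -⅓*4 = -4/3)
b(t, m) = m + t
b(20, 27)*X(-6, -12) = (27 + 20)*(-4/3) = 47*(-4/3) = -188/3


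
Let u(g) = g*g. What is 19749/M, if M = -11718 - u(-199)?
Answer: -19749/51319 ≈ -0.38483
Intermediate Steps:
u(g) = g²
M = -51319 (M = -11718 - 1*(-199)² = -11718 - 1*39601 = -11718 - 39601 = -51319)
19749/M = 19749/(-51319) = 19749*(-1/51319) = -19749/51319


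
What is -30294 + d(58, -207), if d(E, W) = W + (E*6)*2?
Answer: -29805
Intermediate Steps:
d(E, W) = W + 12*E (d(E, W) = W + (6*E)*2 = W + 12*E)
-30294 + d(58, -207) = -30294 + (-207 + 12*58) = -30294 + (-207 + 696) = -30294 + 489 = -29805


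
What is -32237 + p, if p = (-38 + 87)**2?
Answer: -29836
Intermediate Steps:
p = 2401 (p = 49**2 = 2401)
-32237 + p = -32237 + 2401 = -29836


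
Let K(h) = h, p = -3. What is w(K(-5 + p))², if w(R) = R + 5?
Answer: 9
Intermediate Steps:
w(R) = 5 + R
w(K(-5 + p))² = (5 + (-5 - 3))² = (5 - 8)² = (-3)² = 9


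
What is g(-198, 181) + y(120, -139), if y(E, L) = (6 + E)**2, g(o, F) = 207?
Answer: 16083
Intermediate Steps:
g(-198, 181) + y(120, -139) = 207 + (6 + 120)**2 = 207 + 126**2 = 207 + 15876 = 16083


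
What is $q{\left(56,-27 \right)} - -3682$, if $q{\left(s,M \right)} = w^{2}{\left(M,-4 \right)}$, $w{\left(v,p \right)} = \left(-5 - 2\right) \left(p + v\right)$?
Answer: $50771$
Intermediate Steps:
$w{\left(v,p \right)} = - 7 p - 7 v$ ($w{\left(v,p \right)} = - 7 \left(p + v\right) = - 7 p - 7 v$)
$q{\left(s,M \right)} = \left(28 - 7 M\right)^{2}$ ($q{\left(s,M \right)} = \left(\left(-7\right) \left(-4\right) - 7 M\right)^{2} = \left(28 - 7 M\right)^{2}$)
$q{\left(56,-27 \right)} - -3682 = 49 \left(-4 - 27\right)^{2} - -3682 = 49 \left(-31\right)^{2} + 3682 = 49 \cdot 961 + 3682 = 47089 + 3682 = 50771$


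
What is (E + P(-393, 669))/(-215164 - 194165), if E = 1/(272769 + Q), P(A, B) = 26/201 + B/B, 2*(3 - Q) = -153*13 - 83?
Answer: -62154617/22527588521232 ≈ -2.7590e-6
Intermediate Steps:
Q = 1039 (Q = 3 - (-153*13 - 83)/2 = 3 - (-1989 - 83)/2 = 3 - 1/2*(-2072) = 3 + 1036 = 1039)
P(A, B) = 227/201 (P(A, B) = 26*(1/201) + 1 = 26/201 + 1 = 227/201)
E = 1/273808 (E = 1/(272769 + 1039) = 1/273808 ≈ 3.6522e-6)
(E + P(-393, 669))/(-215164 - 194165) = (1/273808 + 227/201)/(-215164 - 194165) = (62154617/55035408)/(-409329) = (62154617/55035408)*(-1/409329) = -62154617/22527588521232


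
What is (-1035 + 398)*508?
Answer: -323596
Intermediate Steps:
(-1035 + 398)*508 = -637*508 = -323596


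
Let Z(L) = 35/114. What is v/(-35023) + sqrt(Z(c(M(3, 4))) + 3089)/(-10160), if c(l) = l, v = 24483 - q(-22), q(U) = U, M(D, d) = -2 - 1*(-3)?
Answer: -24505/35023 - sqrt(40148634)/1158240 ≈ -0.70515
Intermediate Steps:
M(D, d) = 1 (M(D, d) = -2 + 3 = 1)
v = 24505 (v = 24483 - 1*(-22) = 24483 + 22 = 24505)
Z(L) = 35/114 (Z(L) = 35*(1/114) = 35/114)
v/(-35023) + sqrt(Z(c(M(3, 4))) + 3089)/(-10160) = 24505/(-35023) + sqrt(35/114 + 3089)/(-10160) = 24505*(-1/35023) + sqrt(352181/114)*(-1/10160) = -24505/35023 + (sqrt(40148634)/114)*(-1/10160) = -24505/35023 - sqrt(40148634)/1158240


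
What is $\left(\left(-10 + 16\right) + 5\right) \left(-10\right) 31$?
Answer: $-3410$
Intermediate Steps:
$\left(\left(-10 + 16\right) + 5\right) \left(-10\right) 31 = \left(6 + 5\right) \left(-10\right) 31 = 11 \left(-10\right) 31 = \left(-110\right) 31 = -3410$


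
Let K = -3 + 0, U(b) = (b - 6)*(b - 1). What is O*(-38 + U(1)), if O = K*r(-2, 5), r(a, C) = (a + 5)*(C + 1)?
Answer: 2052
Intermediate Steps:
U(b) = (-1 + b)*(-6 + b) (U(b) = (-6 + b)*(-1 + b) = (-1 + b)*(-6 + b))
r(a, C) = (1 + C)*(5 + a) (r(a, C) = (5 + a)*(1 + C) = (1 + C)*(5 + a))
K = -3
O = -54 (O = -3*(5 - 2 + 5*5 + 5*(-2)) = -3*(5 - 2 + 25 - 10) = -3*18 = -54)
O*(-38 + U(1)) = -54*(-38 + (6 + 1² - 7*1)) = -54*(-38 + (6 + 1 - 7)) = -54*(-38 + 0) = -54*(-38) = 2052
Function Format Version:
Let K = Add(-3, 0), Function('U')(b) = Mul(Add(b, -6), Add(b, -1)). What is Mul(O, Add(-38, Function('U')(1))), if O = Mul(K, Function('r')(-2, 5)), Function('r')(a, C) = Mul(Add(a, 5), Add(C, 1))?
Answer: 2052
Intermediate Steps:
Function('U')(b) = Mul(Add(-1, b), Add(-6, b)) (Function('U')(b) = Mul(Add(-6, b), Add(-1, b)) = Mul(Add(-1, b), Add(-6, b)))
Function('r')(a, C) = Mul(Add(1, C), Add(5, a)) (Function('r')(a, C) = Mul(Add(5, a), Add(1, C)) = Mul(Add(1, C), Add(5, a)))
K = -3
O = -54 (O = Mul(-3, Add(5, -2, Mul(5, 5), Mul(5, -2))) = Mul(-3, Add(5, -2, 25, -10)) = Mul(-3, 18) = -54)
Mul(O, Add(-38, Function('U')(1))) = Mul(-54, Add(-38, Add(6, Pow(1, 2), Mul(-7, 1)))) = Mul(-54, Add(-38, Add(6, 1, -7))) = Mul(-54, Add(-38, 0)) = Mul(-54, -38) = 2052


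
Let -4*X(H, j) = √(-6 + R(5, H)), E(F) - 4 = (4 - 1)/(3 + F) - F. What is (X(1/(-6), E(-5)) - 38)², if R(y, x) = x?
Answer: (912 + I*√222)²/576 ≈ 1443.6 + 47.182*I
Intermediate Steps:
E(F) = 4 - F + 3/(3 + F) (E(F) = 4 + ((4 - 1)/(3 + F) - F) = 4 + (3/(3 + F) - F) = 4 + (-F + 3/(3 + F)) = 4 - F + 3/(3 + F))
X(H, j) = -√(-6 + H)/4
(X(1/(-6), E(-5)) - 38)² = (-√(-6 + 1/(-6))/4 - 38)² = (-√(-6 - ⅙)/4 - 38)² = (-I*√222/24 - 38)² = (-38 - I*√222/24)²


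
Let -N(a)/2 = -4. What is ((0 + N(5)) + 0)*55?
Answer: 440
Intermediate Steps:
N(a) = 8 (N(a) = -(-4)*2*1 = -(-4)*2 = -2*(-4) = 8)
((0 + N(5)) + 0)*55 = ((0 + 8) + 0)*55 = (8 + 0)*55 = 8*55 = 440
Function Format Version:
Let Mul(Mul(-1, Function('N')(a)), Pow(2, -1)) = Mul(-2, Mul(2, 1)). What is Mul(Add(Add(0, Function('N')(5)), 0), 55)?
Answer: 440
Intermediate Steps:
Function('N')(a) = 8 (Function('N')(a) = Mul(-2, Mul(-2, Mul(2, 1))) = Mul(-2, Mul(-2, 2)) = Mul(-2, -4) = 8)
Mul(Add(Add(0, Function('N')(5)), 0), 55) = Mul(Add(Add(0, 8), 0), 55) = Mul(Add(8, 0), 55) = Mul(8, 55) = 440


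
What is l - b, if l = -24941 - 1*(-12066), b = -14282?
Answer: 1407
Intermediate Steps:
l = -12875 (l = -24941 + 12066 = -12875)
l - b = -12875 - 1*(-14282) = -12875 + 14282 = 1407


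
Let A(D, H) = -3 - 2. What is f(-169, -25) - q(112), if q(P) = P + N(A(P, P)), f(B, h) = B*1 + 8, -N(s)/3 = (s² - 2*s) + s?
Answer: -183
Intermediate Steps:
A(D, H) = -5
N(s) = -3*s² + 3*s (N(s) = -3*((s² - 2*s) + s) = -3*(s² - s) = -3*s² + 3*s)
f(B, h) = 8 + B (f(B, h) = B + 8 = 8 + B)
q(P) = -90 + P (q(P) = P + 3*(-5)*(1 - 1*(-5)) = P + 3*(-5)*(1 + 5) = P + 3*(-5)*6 = P - 90 = -90 + P)
f(-169, -25) - q(112) = (8 - 169) - (-90 + 112) = -161 - 1*22 = -161 - 22 = -183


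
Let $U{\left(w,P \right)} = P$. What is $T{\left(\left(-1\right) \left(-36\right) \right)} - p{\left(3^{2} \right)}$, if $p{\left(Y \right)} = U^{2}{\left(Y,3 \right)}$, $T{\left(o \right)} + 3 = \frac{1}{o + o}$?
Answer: $- \frac{863}{72} \approx -11.986$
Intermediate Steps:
$T{\left(o \right)} = -3 + \frac{1}{2 o}$ ($T{\left(o \right)} = -3 + \frac{1}{o + o} = -3 + \frac{1}{2 o}$)
$p{\left(Y \right)} = 9$ ($p{\left(Y \right)} = 3^{2} = 9$)
$T{\left(\left(-1\right) \left(-36\right) \right)} - p{\left(3^{2} \right)} = \left(-3 + \frac{1}{2 \left(\left(-1\right) \left(-36\right)\right)}\right) - 9 = \left(-3 + \frac{1}{2 \cdot 36}\right) - 9 = \left(-3 + \frac{1}{2} \cdot \frac{1}{36}\right) - 9 = \left(-3 + \frac{1}{72}\right) - 9 = - \frac{215}{72} - 9 = - \frac{863}{72}$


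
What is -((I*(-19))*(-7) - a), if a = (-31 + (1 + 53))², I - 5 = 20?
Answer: -2796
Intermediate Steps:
I = 25 (I = 5 + 20 = 25)
a = 529 (a = (-31 + 54)² = 23² = 529)
-((I*(-19))*(-7) - a) = -((25*(-19))*(-7) - 1*529) = -(-475*(-7) - 529) = -(3325 - 529) = -1*2796 = -2796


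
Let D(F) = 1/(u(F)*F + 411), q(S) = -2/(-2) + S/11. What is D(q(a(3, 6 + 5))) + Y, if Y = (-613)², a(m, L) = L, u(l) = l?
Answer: 155944136/415 ≈ 3.7577e+5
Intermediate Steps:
q(S) = 1 + S/11 (q(S) = -2*(-½) + S*(1/11) = 1 + S/11)
Y = 375769
D(F) = 1/(411 + F²) (D(F) = 1/(F*F + 411) = 1/(F² + 411) = 1/(411 + F²))
D(q(a(3, 6 + 5))) + Y = 1/(411 + (1 + (6 + 5)/11)²) + 375769 = 1/(411 + (1 + (1/11)*11)²) + 375769 = 1/(411 + (1 + 1)²) + 375769 = 1/(411 + 2²) + 375769 = 1/(411 + 4) + 375769 = 1/415 + 375769 = 155944136/415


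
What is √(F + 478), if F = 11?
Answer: √489 ≈ 22.113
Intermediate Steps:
√(F + 478) = √(11 + 478) = √489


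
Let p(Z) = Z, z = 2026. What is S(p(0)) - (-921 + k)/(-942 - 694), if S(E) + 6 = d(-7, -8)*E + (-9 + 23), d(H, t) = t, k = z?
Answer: 14193/1636 ≈ 8.6754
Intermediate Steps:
k = 2026
S(E) = 8 - 8*E (S(E) = -6 + (-8*E + (-9 + 23)) = -6 + (-8*E + 14) = -6 + (14 - 8*E) = 8 - 8*E)
S(p(0)) - (-921 + k)/(-942 - 694) = (8 - 8*0) - (-921 + 2026)/(-942 - 694) = (8 + 0) - 1105/(-1636) = 8 - 1105*(-1)/1636 = 8 - 1*(-1105/1636) = 8 + 1105/1636 = 14193/1636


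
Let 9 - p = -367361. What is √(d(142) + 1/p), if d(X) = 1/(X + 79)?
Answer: √103267339630/4775810 ≈ 0.067288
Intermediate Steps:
p = 367370 (p = 9 - 1*(-367361) = 9 + 367361 = 367370)
d(X) = 1/(79 + X)
√(d(142) + 1/p) = √(1/(79 + 142) + 1/367370) = √(1/221 + 1/367370) = √(21623/4775810) = √103267339630/4775810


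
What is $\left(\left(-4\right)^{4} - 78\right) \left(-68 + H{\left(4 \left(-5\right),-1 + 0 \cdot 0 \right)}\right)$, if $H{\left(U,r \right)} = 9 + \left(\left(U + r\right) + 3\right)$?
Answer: $-13706$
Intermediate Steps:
$H{\left(U,r \right)} = 12 + U + r$ ($H{\left(U,r \right)} = 9 + \left(3 + U + r\right) = 12 + U + r$)
$\left(\left(-4\right)^{4} - 78\right) \left(-68 + H{\left(4 \left(-5\right),-1 + 0 \cdot 0 \right)}\right) = \left(\left(-4\right)^{4} - 78\right) \left(-68 + \left(12 + 4 \left(-5\right) + \left(-1 + 0 \cdot 0\right)\right)\right) = \left(256 - 78\right) \left(-68 + \left(12 - 20 + \left(-1 + 0\right)\right)\right) = 178 \left(-68 - 9\right) = 178 \left(-77\right) = -13706$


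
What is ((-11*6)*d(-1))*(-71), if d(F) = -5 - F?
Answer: -18744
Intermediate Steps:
((-11*6)*d(-1))*(-71) = ((-11*6)*(-5 - 1*(-1)))*(-71) = -66*(-5 + 1)*(-71) = -66*(-4)*(-71) = 264*(-71) = -18744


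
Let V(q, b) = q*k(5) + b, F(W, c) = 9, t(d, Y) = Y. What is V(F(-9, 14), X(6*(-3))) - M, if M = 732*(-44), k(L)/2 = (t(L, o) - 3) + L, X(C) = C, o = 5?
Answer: 32316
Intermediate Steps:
k(L) = 4 + 2*L (k(L) = 2*((5 - 3) + L) = 2*(2 + L) = 4 + 2*L)
M = -32208
V(q, b) = b + 14*q (V(q, b) = q*(4 + 2*5) + b = q*(4 + 10) + b = q*14 + b = 14*q + b = b + 14*q)
V(F(-9, 14), X(6*(-3))) - M = (6*(-3) + 14*9) - 1*(-32208) = (-18 + 126) + 32208 = 108 + 32208 = 32316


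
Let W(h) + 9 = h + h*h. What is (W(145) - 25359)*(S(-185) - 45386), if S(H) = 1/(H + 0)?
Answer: 35248133378/185 ≈ 1.9053e+8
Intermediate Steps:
S(H) = 1/H
W(h) = -9 + h + h² (W(h) = -9 + (h + h*h) = -9 + (h + h²) = -9 + h + h²)
(W(145) - 25359)*(S(-185) - 45386) = ((-9 + 145 + 145²) - 25359)*(1/(-185) - 45386) = ((-9 + 145 + 21025) - 25359)*(-1/185 - 45386) = (21161 - 25359)*(-8396411/185) = -4198*(-8396411/185) = 35248133378/185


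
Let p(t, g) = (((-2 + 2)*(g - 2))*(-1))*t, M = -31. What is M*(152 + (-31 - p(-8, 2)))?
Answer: -3751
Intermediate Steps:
p(t, g) = 0 (p(t, g) = ((0*(-2 + g))*(-1))*t = (0*(-1))*t = 0*t = 0)
M*(152 + (-31 - p(-8, 2))) = -31*(152 + (-31 - 1*0)) = -31*(152 + (-31 + 0)) = -31*(152 - 31) = -31*121 = -3751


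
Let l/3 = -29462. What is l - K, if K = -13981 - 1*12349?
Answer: -62056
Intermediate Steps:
l = -88386 (l = 3*(-29462) = -88386)
K = -26330 (K = -13981 - 12349 = -26330)
l - K = -88386 - 1*(-26330) = -88386 + 26330 = -62056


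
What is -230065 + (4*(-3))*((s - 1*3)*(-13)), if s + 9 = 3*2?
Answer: -231001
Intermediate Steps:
s = -3 (s = -9 + 3*2 = -9 + 6 = -3)
-230065 + (4*(-3))*((s - 1*3)*(-13)) = -230065 + (4*(-3))*((-3 - 1*3)*(-13)) = -230065 - 12*(-3 - 3)*(-13) = -230065 - (-72)*(-13) = -230065 - 12*78 = -230065 - 936 = -231001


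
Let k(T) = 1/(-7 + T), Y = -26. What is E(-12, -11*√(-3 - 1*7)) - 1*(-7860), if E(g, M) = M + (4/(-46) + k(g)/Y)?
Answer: 89304355/11362 - 11*I*√10 ≈ 7859.9 - 34.785*I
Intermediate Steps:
E(g, M) = -2/23 + M - 1/(26*(-7 + g)) (E(g, M) = M + (4/(-46) + 1/((-7 + g)*(-26))) = M + (4*(-1/46) - 1/26/(-7 + g)) = M + (-2/23 - 1/(26*(-7 + g))) = -2/23 + M - 1/(26*(-7 + g)))
E(-12, -11*√(-3 - 1*7)) - 1*(-7860) = (-23 + 26*(-7 - 12)*(-2 + 23*(-11*√(-3 - 1*7))))/(598*(-7 - 12)) - 1*(-7860) = (1/598)*(-23 + 26*(-19)*(-2 + 23*(-11*√(-3 - 7))))/(-19) + 7860 = (1/598)*(-1/19)*(-23 + 26*(-19)*(-2 + 23*(-11*I*√10))) + 7860 = (1/598)*(-1/19)*(-23 + 26*(-19)*(-2 - 253*I*√10)) + 7860 = (1/598)*(-1/19)*(-23 + (988 + 124982*I*√10)) + 7860 = (1/598)*(-1/19)*(965 + 124982*I*√10) + 7860 = (-965/11362 - 11*I*√10) + 7860 = 89304355/11362 - 11*I*√10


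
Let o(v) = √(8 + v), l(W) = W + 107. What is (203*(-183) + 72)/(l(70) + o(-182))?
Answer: -2187543/10501 + 12359*I*√174/10501 ≈ -208.32 + 15.525*I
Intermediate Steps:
l(W) = 107 + W
(203*(-183) + 72)/(l(70) + o(-182)) = (203*(-183) + 72)/((107 + 70) + √(8 - 182)) = (-37149 + 72)/(177 + √(-174)) = -37077/(177 + I*√174)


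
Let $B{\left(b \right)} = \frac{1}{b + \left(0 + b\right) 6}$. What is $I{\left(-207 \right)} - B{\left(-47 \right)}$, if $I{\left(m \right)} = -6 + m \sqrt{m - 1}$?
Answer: $- \frac{1973}{329} - 828 i \sqrt{13} \approx -5.997 - 2985.4 i$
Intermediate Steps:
$B{\left(b \right)} = \frac{1}{7 b}$ ($B{\left(b \right)} = \frac{1}{b + b 6} = \frac{1}{b + 6 b} = \frac{1}{7 b}$)
$I{\left(m \right)} = -6 + m \sqrt{-1 + m}$
$I{\left(-207 \right)} - B{\left(-47 \right)} = \left(-6 - 207 \sqrt{-1 - 207}\right) - \frac{1}{7 \left(-47\right)} = \left(-6 - 207 \sqrt{-208}\right) - \frac{1}{7} \left(- \frac{1}{47}\right) = \left(-6 - 207 \cdot 4 i \sqrt{13}\right) - - \frac{1}{329} = \left(-6 - 828 i \sqrt{13}\right) + \frac{1}{329} = - \frac{1973}{329} - 828 i \sqrt{13}$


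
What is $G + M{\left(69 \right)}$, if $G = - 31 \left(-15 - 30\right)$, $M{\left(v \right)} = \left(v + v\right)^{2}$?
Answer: $20439$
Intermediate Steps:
$M{\left(v \right)} = 4 v^{2}$ ($M{\left(v \right)} = \left(2 v\right)^{2} = 4 v^{2}$)
$G = 1395$ ($G = \left(-31\right) \left(-45\right) = 1395$)
$G + M{\left(69 \right)} = 1395 + 4 \cdot 69^{2} = 1395 + 4 \cdot 4761 = 1395 + 19044 = 20439$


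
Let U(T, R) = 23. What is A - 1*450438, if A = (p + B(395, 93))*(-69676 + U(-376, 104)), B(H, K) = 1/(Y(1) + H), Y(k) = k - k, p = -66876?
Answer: 1839777048397/395 ≈ 4.6577e+9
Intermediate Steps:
Y(k) = 0
B(H, K) = 1/H (B(H, K) = 1/(0 + H) = 1/H)
A = 1839954971407/395 (A = (-66876 + 1/395)*(-69676 + 23) = (-66876 + 1/395)*(-69653) = -26416019/395*(-69653) = 1839954971407/395 ≈ 4.6581e+9)
A - 1*450438 = 1839954971407/395 - 1*450438 = 1839954971407/395 - 450438 = 1839777048397/395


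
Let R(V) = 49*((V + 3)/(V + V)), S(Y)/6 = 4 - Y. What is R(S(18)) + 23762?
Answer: 190285/8 ≈ 23786.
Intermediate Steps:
S(Y) = 24 - 6*Y (S(Y) = 6*(4 - Y) = 24 - 6*Y)
R(V) = 49*(3 + V)/(2*V) (R(V) = 49*((3 + V)/((2*V))) = 49*((3 + V)*(1/(2*V))) = 49*((3 + V)/(2*V)) = 49*(3 + V)/(2*V))
R(S(18)) + 23762 = 49*(3 + (24 - 6*18))/(2*(24 - 6*18)) + 23762 = 49*(3 + (24 - 108))/(2*(24 - 108)) + 23762 = (49/2)*(3 - 84)/(-84) + 23762 = (49/2)*(-1/84)*(-81) + 23762 = 189/8 + 23762 = 190285/8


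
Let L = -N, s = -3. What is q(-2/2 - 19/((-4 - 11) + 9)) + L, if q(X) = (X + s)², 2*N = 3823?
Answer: -68789/36 ≈ -1910.8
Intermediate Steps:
N = 3823/2 (N = (½)*3823 = 3823/2 ≈ 1911.5)
q(X) = (-3 + X)² (q(X) = (X - 3)² = (-3 + X)²)
L = -3823/2 (L = -1*3823/2 = -3823/2 ≈ -1911.5)
q(-2/2 - 19/((-4 - 11) + 9)) + L = (-3 + (-2/2 - 19/((-4 - 11) + 9)))² - 3823/2 = (-3 + (-2*½ - 19/(-15 + 9)))² - 3823/2 = (-3 + (-1 - 19/(-6)))² - 3823/2 = (-3 + (-1 - 19*(-⅙)))² - 3823/2 = (-3 + (-1 + 19/6))² - 3823/2 = (-3 + 13/6)² - 3823/2 = (-⅚)² - 3823/2 = 25/36 - 3823/2 = -68789/36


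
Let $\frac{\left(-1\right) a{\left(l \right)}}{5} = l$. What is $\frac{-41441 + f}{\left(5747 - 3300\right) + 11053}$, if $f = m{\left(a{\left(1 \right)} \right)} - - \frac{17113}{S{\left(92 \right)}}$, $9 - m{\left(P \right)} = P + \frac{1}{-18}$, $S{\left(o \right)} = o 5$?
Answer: $- \frac{171353533}{55890000} \approx -3.0659$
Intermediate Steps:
$a{\left(l \right)} = - 5 l$
$S{\left(o \right)} = 5 o$
$m{\left(P \right)} = \frac{163}{18} - P$ ($m{\left(P \right)} = 9 - \left(P + \frac{1}{-18}\right) = 9 - \left(P - \frac{1}{18}\right) = 9 - \left(- \frac{1}{18} + P\right) = \frac{163}{18} - P$)
$f = \frac{212207}{4140}$ ($f = \left(\frac{163}{18} - \left(-5\right) 1\right) - - \frac{17113}{5 \cdot 92} = \left(\frac{163}{18} - -5\right) - - \frac{17113}{460} = \left(\frac{163}{18} + 5\right) - \left(-17113\right) \frac{1}{460} = \frac{253}{18} - - \frac{17113}{460} = \frac{253}{18} + \frac{17113}{460} = \frac{212207}{4140} \approx 51.258$)
$\frac{-41441 + f}{\left(5747 - 3300\right) + 11053} = \frac{-41441 + \frac{212207}{4140}}{\left(5747 - 3300\right) + 11053} = - \frac{171353533}{4140 \left(\left(5747 - 3300\right) + 11053\right)} = - \frac{171353533}{4140 \left(2447 + 11053\right)} = - \frac{171353533}{4140 \cdot 13500} = \left(- \frac{171353533}{4140}\right) \frac{1}{13500} = - \frac{171353533}{55890000}$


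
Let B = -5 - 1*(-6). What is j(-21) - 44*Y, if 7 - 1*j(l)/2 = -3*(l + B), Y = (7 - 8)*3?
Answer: 26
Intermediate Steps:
B = 1 (B = -5 + 6 = 1)
Y = -3 (Y = -1*3 = -3)
j(l) = 20 + 6*l (j(l) = 14 - (-6)*(l + 1) = 14 - (-6)*(1 + l) = 14 - 2*(-3 - 3*l) = 14 + (6 + 6*l) = 20 + 6*l)
j(-21) - 44*Y = (20 + 6*(-21)) - 44*(-3) = (20 - 126) + 132 = -106 + 132 = 26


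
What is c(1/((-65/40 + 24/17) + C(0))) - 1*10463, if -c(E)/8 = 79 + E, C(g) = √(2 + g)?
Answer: -401126897/36151 - 147968*√2/36151 ≈ -11102.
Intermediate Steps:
c(E) = -632 - 8*E (c(E) = -8*(79 + E) = -632 - 8*E)
c(1/((-65/40 + 24/17) + C(0))) - 1*10463 = (-632 - 8/((-65/40 + 24/17) + √(2 + 0))) - 1*10463 = (-632 - 8/((-65*1/40 + 24*(1/17)) + √2)) - 10463 = (-632 - 8/((-13/8 + 24/17) + √2)) - 10463 = (-632 - 8/(-29/136 + √2)) - 10463 = -11095 - 8/(-29/136 + √2)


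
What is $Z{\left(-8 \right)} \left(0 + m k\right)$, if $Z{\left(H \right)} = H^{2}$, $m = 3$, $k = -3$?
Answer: $-576$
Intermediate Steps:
$Z{\left(-8 \right)} \left(0 + m k\right) = \left(-8\right)^{2} \left(0 + 3 \left(-3\right)\right) = 64 \left(0 - 9\right) = 64 \left(-9\right) = -576$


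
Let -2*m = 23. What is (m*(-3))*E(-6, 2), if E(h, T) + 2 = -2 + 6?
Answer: 69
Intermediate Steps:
E(h, T) = 2 (E(h, T) = -2 + (-2 + 6) = -2 + 4 = 2)
m = -23/2 (m = -½*23 = -23/2 ≈ -11.500)
(m*(-3))*E(-6, 2) = -23/2*(-3)*2 = (69/2)*2 = 69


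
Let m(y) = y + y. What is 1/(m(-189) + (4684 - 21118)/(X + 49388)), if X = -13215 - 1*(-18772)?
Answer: -555/209956 ≈ -0.0026434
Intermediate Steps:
X = 5557 (X = -13215 + 18772 = 5557)
m(y) = 2*y
1/(m(-189) + (4684 - 21118)/(X + 49388)) = 1/(2*(-189) + (4684 - 21118)/(5557 + 49388)) = 1/(-378 - 16434/54945) = 1/(-378 - 16434*1/54945) = 1/(-378 - 166/555) = 1/(-209956/555) = -555/209956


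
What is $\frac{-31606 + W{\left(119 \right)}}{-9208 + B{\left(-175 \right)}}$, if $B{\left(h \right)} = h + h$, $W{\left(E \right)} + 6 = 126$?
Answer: $\frac{15743}{4779} \approx 3.2942$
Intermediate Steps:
$W{\left(E \right)} = 120$ ($W{\left(E \right)} = -6 + 126 = 120$)
$B{\left(h \right)} = 2 h$
$\frac{-31606 + W{\left(119 \right)}}{-9208 + B{\left(-175 \right)}} = \frac{-31606 + 120}{-9208 + 2 \left(-175\right)} = - \frac{31486}{-9208 - 350} = - \frac{31486}{-9558} = \left(-31486\right) \left(- \frac{1}{9558}\right) = \frac{15743}{4779}$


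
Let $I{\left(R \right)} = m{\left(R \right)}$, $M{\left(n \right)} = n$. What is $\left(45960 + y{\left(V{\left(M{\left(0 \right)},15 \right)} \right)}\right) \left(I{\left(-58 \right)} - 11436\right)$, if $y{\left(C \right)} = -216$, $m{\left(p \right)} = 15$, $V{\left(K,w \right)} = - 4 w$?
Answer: $-522442224$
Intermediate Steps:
$I{\left(R \right)} = 15$
$\left(45960 + y{\left(V{\left(M{\left(0 \right)},15 \right)} \right)}\right) \left(I{\left(-58 \right)} - 11436\right) = \left(45960 - 216\right) \left(15 - 11436\right) = 45744 \left(-11421\right) = -522442224$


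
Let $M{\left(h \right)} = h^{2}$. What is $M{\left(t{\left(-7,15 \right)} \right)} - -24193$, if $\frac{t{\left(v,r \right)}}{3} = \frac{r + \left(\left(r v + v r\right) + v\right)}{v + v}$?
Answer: $\frac{1277266}{49} \approx 26067.0$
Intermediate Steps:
$t{\left(v,r \right)} = \frac{3 \left(r + v + 2 r v\right)}{2 v}$ ($t{\left(v,r \right)} = 3 \frac{r + \left(\left(r v + v r\right) + v\right)}{v + v} = 3 \frac{r + \left(\left(r v + r v\right) + v\right)}{2 v} = 3 \left(r + \left(2 r v + v\right)\right) \frac{1}{2 v} = 3 \left(r + \left(v + 2 r v\right)\right) \frac{1}{2 v} = 3 \left(r + v + 2 r v\right) \frac{1}{2 v} = 3 \frac{r + v + 2 r v}{2 v} = \frac{3 \left(r + v + 2 r v\right)}{2 v}$)
$M{\left(t{\left(-7,15 \right)} \right)} - -24193 = \left(\frac{3}{2} + 3 \cdot 15 + \frac{3}{2} \cdot 15 \frac{1}{-7}\right)^{2} - -24193 = \left(\frac{3}{2} + 45 + \frac{3}{2} \cdot 15 \left(- \frac{1}{7}\right)\right)^{2} + 24193 = \left(\frac{3}{2} + 45 - \frac{45}{14}\right)^{2} + 24193 = \left(\frac{303}{7}\right)^{2} + 24193 = \frac{91809}{49} + 24193 = \frac{1277266}{49}$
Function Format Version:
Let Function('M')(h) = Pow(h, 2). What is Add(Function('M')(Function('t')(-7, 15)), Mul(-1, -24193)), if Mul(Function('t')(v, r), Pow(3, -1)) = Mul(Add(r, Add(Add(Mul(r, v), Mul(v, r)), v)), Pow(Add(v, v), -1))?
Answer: Rational(1277266, 49) ≈ 26067.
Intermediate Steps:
Function('t')(v, r) = Mul(Rational(3, 2), Pow(v, -1), Add(r, v, Mul(2, r, v))) (Function('t')(v, r) = Mul(3, Mul(Add(r, Add(Add(Mul(r, v), Mul(v, r)), v)), Pow(Add(v, v), -1))) = Mul(3, Mul(Add(r, Add(Add(Mul(r, v), Mul(r, v)), v)), Pow(Mul(2, v), -1))) = Mul(3, Mul(Add(r, Add(Mul(2, r, v), v)), Mul(Rational(1, 2), Pow(v, -1)))) = Mul(3, Mul(Add(r, Add(v, Mul(2, r, v))), Mul(Rational(1, 2), Pow(v, -1)))) = Mul(3, Mul(Add(r, v, Mul(2, r, v)), Mul(Rational(1, 2), Pow(v, -1)))) = Mul(3, Mul(Rational(1, 2), Pow(v, -1), Add(r, v, Mul(2, r, v)))) = Mul(Rational(3, 2), Pow(v, -1), Add(r, v, Mul(2, r, v))))
Add(Function('M')(Function('t')(-7, 15)), Mul(-1, -24193)) = Add(Pow(Add(Rational(3, 2), Mul(3, 15), Mul(Rational(3, 2), 15, Pow(-7, -1))), 2), Mul(-1, -24193)) = Add(Pow(Add(Rational(3, 2), 45, Mul(Rational(3, 2), 15, Rational(-1, 7))), 2), 24193) = Add(Pow(Add(Rational(3, 2), 45, Rational(-45, 14)), 2), 24193) = Add(Pow(Rational(303, 7), 2), 24193) = Add(Rational(91809, 49), 24193) = Rational(1277266, 49)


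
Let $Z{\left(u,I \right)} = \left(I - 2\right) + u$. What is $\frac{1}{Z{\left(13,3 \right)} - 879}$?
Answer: $- \frac{1}{865} \approx -0.0011561$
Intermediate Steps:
$Z{\left(u,I \right)} = -2 + I + u$ ($Z{\left(u,I \right)} = \left(-2 + I\right) + u = -2 + I + u$)
$\frac{1}{Z{\left(13,3 \right)} - 879} = \frac{1}{\left(-2 + 3 + 13\right) - 879} = \frac{1}{14 - 879} = \frac{1}{-865} = - \frac{1}{865}$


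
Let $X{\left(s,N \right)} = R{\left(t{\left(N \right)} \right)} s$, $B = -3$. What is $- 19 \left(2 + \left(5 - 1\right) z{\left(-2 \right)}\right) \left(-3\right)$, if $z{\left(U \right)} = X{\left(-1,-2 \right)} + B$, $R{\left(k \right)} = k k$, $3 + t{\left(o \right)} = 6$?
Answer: $-2622$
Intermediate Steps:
$t{\left(o \right)} = 3$ ($t{\left(o \right)} = -3 + 6 = 3$)
$R{\left(k \right)} = k^{2}$
$X{\left(s,N \right)} = 9 s$ ($X{\left(s,N \right)} = 3^{2} s = 9 s$)
$z{\left(U \right)} = -12$ ($z{\left(U \right)} = 9 \left(-1\right) - 3 = -9 - 3 = -12$)
$- 19 \left(2 + \left(5 - 1\right) z{\left(-2 \right)}\right) \left(-3\right) = - 19 \left(2 + \left(5 - 1\right) \left(-12\right)\right) \left(-3\right) = - 19 \left(2 + 4 \left(-12\right)\right) \left(-3\right) = - 19 \left(2 - 48\right) \left(-3\right) = \left(-19\right) \left(-46\right) \left(-3\right) = 874 \left(-3\right) = -2622$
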